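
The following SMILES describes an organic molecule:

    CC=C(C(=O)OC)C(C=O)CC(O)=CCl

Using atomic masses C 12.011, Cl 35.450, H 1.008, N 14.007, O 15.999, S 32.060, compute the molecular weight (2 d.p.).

232.66 g/mol

First, the molecular formula is C10H13ClO4 (counting implicit H from valence).
  C: 10 × 12.011 = 120.110
  Cl: 1 × 35.450 = 35.450
  H: 13 × 1.008 = 13.104
  O: 4 × 15.999 = 63.996
Sum: 10×12.011 + 1×35.450 + 13×1.008 + 4×15.999 = 232.660 → 232.66 g/mol.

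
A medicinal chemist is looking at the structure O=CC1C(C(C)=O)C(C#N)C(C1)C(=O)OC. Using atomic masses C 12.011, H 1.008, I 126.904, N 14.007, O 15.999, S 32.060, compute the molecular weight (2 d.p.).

First, the molecular formula is C11H13NO4 (counting implicit H from valence).
  C: 11 × 12.011 = 132.121
  H: 13 × 1.008 = 13.104
  N: 1 × 14.007 = 14.007
  O: 4 × 15.999 = 63.996
Sum: 11×12.011 + 13×1.008 + 1×14.007 + 4×15.999 = 223.228 → 223.23 g/mol.

223.23 g/mol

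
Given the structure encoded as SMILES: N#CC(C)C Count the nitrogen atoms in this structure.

Scan the SMILES for N atoms (remember two-letter symbols like Cl and Br are single atoms).
Nitrogen count: 1.

1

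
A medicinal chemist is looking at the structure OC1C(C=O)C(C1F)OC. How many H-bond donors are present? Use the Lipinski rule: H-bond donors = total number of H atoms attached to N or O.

1

Donors: find every N or O and count the H atoms it carries.
  atom 1 (O): bond orders sum to 1 → 1 H
  atom 5 (O): bond orders sum to 2 → 0 H
  atom 9 (O): bond orders sum to 2 → 0 H
Lipinski HBD = 1.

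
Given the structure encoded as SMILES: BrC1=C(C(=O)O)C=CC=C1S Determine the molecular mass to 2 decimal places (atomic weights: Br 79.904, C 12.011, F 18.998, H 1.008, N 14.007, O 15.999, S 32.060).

233.08 g/mol

First, the molecular formula is C7H5BrO2S (counting implicit H from valence).
  Br: 1 × 79.904 = 79.904
  C: 7 × 12.011 = 84.077
  H: 5 × 1.008 = 5.040
  O: 2 × 15.999 = 31.998
  S: 1 × 32.060 = 32.060
Sum: 1×79.904 + 7×12.011 + 5×1.008 + 2×15.999 + 1×32.060 = 233.079 → 233.08 g/mol.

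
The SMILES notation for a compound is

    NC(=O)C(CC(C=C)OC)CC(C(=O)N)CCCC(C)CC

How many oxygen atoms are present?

Scan the SMILES for O atoms (remember two-letter symbols like Cl and Br are single atoms).
Oxygen count: 3.

3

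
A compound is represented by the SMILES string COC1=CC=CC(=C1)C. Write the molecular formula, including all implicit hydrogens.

C8H10O

Walk through each heavy atom and fill implicit hydrogens from standard valence (C 4, N 3, O 2, S 2, halogen 1):
  atom 1: C, bond orders sum to 1 (valence 4) → 3 H
  atom 2: O, bond orders sum to 2 (valence 2) → 0 H
  atom 3: C, bond orders sum to 4 (valence 4) → 0 H
  atom 4: C, bond orders sum to 3 (valence 4) → 1 H
  atom 5: C, bond orders sum to 3 (valence 4) → 1 H
  atom 6: C, bond orders sum to 3 (valence 4) → 1 H
  atom 7: C, bond orders sum to 4 (valence 4) → 0 H
  atom 8: C, bond orders sum to 3 (valence 4) → 1 H
  atom 9: C, bond orders sum to 1 (valence 4) → 3 H
Totals → C:8, H:10, O:1.
In Hill order: C8H10O.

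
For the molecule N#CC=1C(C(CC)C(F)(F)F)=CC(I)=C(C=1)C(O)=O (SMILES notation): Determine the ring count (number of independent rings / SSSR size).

In SMILES, each pair of matching ring-closure digits denotes one ring-closing bond; the number of such bonds equals the number of independent rings.
Ring-closure bonds here: 1.

1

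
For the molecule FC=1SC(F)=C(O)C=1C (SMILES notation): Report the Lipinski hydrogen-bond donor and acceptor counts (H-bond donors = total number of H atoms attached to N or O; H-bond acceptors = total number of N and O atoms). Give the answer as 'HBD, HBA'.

1, 1

Donors: find every N or O and count the H atoms it carries.
  atom 7 (O): bond orders sum to 1 → 1 H
Lipinski HBD = 1.
Acceptors: N atoms = 0, O atoms = 1 → HBA = 1.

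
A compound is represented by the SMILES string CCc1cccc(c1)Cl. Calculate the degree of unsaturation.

Molecular formula: C8H9Cl.
DoU = (2C + 2 + N − H − X) / 2, where X is the halogen count and O/S are ignored.
    = (2·8 + 2 + 0 − 9 − 1) / 2 = 8 / 2 = 4.

4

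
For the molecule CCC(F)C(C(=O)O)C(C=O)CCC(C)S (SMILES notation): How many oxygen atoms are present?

3

Scan the SMILES for O atoms (remember two-letter symbols like Cl and Br are single atoms).
Oxygen count: 3.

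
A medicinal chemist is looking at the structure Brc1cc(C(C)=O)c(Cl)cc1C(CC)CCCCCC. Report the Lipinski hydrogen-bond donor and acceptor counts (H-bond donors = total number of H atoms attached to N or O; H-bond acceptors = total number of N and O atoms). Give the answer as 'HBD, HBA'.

0, 1

Donors: find every N or O and count the H atoms it carries.
  atom 7 (O): bond orders sum to 2 → 0 H
Lipinski HBD = 0.
Acceptors: N atoms = 0, O atoms = 1 → HBA = 1.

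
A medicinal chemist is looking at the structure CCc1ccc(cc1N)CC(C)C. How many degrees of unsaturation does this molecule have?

4

Molecular formula: C12H19N.
DoU = (2C + 2 + N − H − X) / 2, where X is the halogen count and O/S are ignored.
    = (2·12 + 2 + 1 − 19 − 0) / 2 = 8 / 2 = 4.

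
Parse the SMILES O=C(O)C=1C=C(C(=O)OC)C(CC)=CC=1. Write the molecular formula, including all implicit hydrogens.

C11H12O4

Walk through each heavy atom and fill implicit hydrogens from standard valence (C 4, N 3, O 2, S 2, halogen 1):
  atom 1: O, bond orders sum to 2 (valence 2) → 0 H
  atom 2: C, bond orders sum to 4 (valence 4) → 0 H
  atom 3: O, bond orders sum to 1 (valence 2) → 1 H
  atom 4: C, bond orders sum to 4 (valence 4) → 0 H
  atom 5: C, bond orders sum to 3 (valence 4) → 1 H
  atom 6: C, bond orders sum to 4 (valence 4) → 0 H
  atom 7: C, bond orders sum to 4 (valence 4) → 0 H
  atom 8: O, bond orders sum to 2 (valence 2) → 0 H
  atom 9: O, bond orders sum to 2 (valence 2) → 0 H
  atom 10: C, bond orders sum to 1 (valence 4) → 3 H
  atom 11: C, bond orders sum to 4 (valence 4) → 0 H
  atom 12: C, bond orders sum to 2 (valence 4) → 2 H
  atom 13: C, bond orders sum to 1 (valence 4) → 3 H
  atom 14: C, bond orders sum to 3 (valence 4) → 1 H
  atom 15: C, bond orders sum to 3 (valence 4) → 1 H
Totals → C:11, H:12, O:4.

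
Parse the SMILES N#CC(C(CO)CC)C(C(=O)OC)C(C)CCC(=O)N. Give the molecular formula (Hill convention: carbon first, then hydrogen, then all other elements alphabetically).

Walk through each heavy atom and fill implicit hydrogens from standard valence (C 4, N 3, O 2, S 2, halogen 1):
  atom 1: N, bond orders sum to 3 (valence 3) → 0 H
  atom 2: C, bond orders sum to 4 (valence 4) → 0 H
  atom 3: C, bond orders sum to 3 (valence 4) → 1 H
  atom 4: C, bond orders sum to 3 (valence 4) → 1 H
  atom 5: C, bond orders sum to 2 (valence 4) → 2 H
  atom 6: O, bond orders sum to 1 (valence 2) → 1 H
  atom 7: C, bond orders sum to 2 (valence 4) → 2 H
  atom 8: C, bond orders sum to 1 (valence 4) → 3 H
  atom 9: C, bond orders sum to 3 (valence 4) → 1 H
  atom 10: C, bond orders sum to 4 (valence 4) → 0 H
  atom 11: O, bond orders sum to 2 (valence 2) → 0 H
  atom 12: O, bond orders sum to 2 (valence 2) → 0 H
  atom 13: C, bond orders sum to 1 (valence 4) → 3 H
  atom 14: C, bond orders sum to 3 (valence 4) → 1 H
  atom 15: C, bond orders sum to 1 (valence 4) → 3 H
  atom 16: C, bond orders sum to 2 (valence 4) → 2 H
  atom 17: C, bond orders sum to 2 (valence 4) → 2 H
  atom 18: C, bond orders sum to 4 (valence 4) → 0 H
  atom 19: O, bond orders sum to 2 (valence 2) → 0 H
  atom 20: N, bond orders sum to 1 (valence 3) → 2 H
Totals → C:14, H:24, N:2, O:4.

C14H24N2O4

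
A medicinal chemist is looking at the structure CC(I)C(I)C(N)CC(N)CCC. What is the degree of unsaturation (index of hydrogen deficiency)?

Molecular formula: C9H20I2N2.
DoU = (2C + 2 + N − H − X) / 2, where X is the halogen count and O/S are ignored.
    = (2·9 + 2 + 2 − 20 − 2) / 2 = 0 / 2 = 0.

0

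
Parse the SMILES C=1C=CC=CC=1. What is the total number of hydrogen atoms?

Walk through each heavy atom and fill implicit hydrogens from standard valence (C 4, N 3, O 2, S 2, halogen 1):
  atom 1: C, bond orders sum to 3 (valence 4) → 1 H
  atom 2: C, bond orders sum to 3 (valence 4) → 1 H
  atom 3: C, bond orders sum to 3 (valence 4) → 1 H
  atom 4: C, bond orders sum to 3 (valence 4) → 1 H
  atom 5: C, bond orders sum to 3 (valence 4) → 1 H
  atom 6: C, bond orders sum to 3 (valence 4) → 1 H
Total hydrogens: 6.

6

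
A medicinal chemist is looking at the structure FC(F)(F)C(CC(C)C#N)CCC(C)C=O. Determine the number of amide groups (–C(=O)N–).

Scan the SMILES for the amide motif — none present.
Groups that are present: 1 aldehyde, 1 nitrile.

0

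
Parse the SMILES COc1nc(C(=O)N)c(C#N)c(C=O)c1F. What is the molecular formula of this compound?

Walk through each heavy atom and fill implicit hydrogens from standard valence (C 4, N 3, O 2, S 2, halogen 1); for lowercase aromatic atoms, an aromatic c carries 1 H when it has two neighbours and 0 H with three, and aromatic n carries 0 H:
  atom 1: C, bond orders sum to 1 (valence 4) → 3 H
  atom 2: O, bond orders sum to 2 (valence 2) → 0 H
  atom 3: aromatic c, 3 neighbours → 0 H
  atom 4: aromatic n, 2 neighbours → 0 H
  atom 5: aromatic c, 3 neighbours → 0 H
  atom 6: C, bond orders sum to 4 (valence 4) → 0 H
  atom 7: O, bond orders sum to 2 (valence 2) → 0 H
  atom 8: N, bond orders sum to 1 (valence 3) → 2 H
  atom 9: aromatic c, 3 neighbours → 0 H
  atom 10: C, bond orders sum to 4 (valence 4) → 0 H
  atom 11: N, bond orders sum to 3 (valence 3) → 0 H
  atom 12: aromatic c, 3 neighbours → 0 H
  atom 13: C, bond orders sum to 3 (valence 4) → 1 H
  atom 14: O, bond orders sum to 2 (valence 2) → 0 H
  atom 15: aromatic c, 3 neighbours → 0 H
  atom 16: F (halogen, monovalent) → 0 H
Totals → C:9, H:6, F:1, N:3, O:3.
In Hill order: C9H6FN3O3.

C9H6FN3O3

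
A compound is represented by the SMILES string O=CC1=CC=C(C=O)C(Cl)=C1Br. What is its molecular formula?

C8H4BrClO2

Walk through each heavy atom and fill implicit hydrogens from standard valence (C 4, N 3, O 2, S 2, halogen 1):
  atom 1: O, bond orders sum to 2 (valence 2) → 0 H
  atom 2: C, bond orders sum to 3 (valence 4) → 1 H
  atom 3: C, bond orders sum to 4 (valence 4) → 0 H
  atom 4: C, bond orders sum to 3 (valence 4) → 1 H
  atom 5: C, bond orders sum to 3 (valence 4) → 1 H
  atom 6: C, bond orders sum to 4 (valence 4) → 0 H
  atom 7: C, bond orders sum to 3 (valence 4) → 1 H
  atom 8: O, bond orders sum to 2 (valence 2) → 0 H
  atom 9: C, bond orders sum to 4 (valence 4) → 0 H
  atom 10: Cl (halogen, monovalent) → 0 H
  atom 11: C, bond orders sum to 4 (valence 4) → 0 H
  atom 12: Br (halogen, monovalent) → 0 H
Totals → C:8, H:4, Br:1, Cl:1, O:2.
In Hill order: C8H4BrClO2.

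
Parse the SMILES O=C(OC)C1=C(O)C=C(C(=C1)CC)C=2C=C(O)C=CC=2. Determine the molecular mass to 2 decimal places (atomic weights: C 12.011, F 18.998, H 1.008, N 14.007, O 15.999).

First, the molecular formula is C16H16O4 (counting implicit H from valence).
  C: 16 × 12.011 = 192.176
  H: 16 × 1.008 = 16.128
  O: 4 × 15.999 = 63.996
Sum: 16×12.011 + 16×1.008 + 4×15.999 = 272.300 → 272.30 g/mol.

272.30 g/mol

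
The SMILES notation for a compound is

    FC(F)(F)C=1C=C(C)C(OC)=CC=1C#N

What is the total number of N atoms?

Scan the SMILES for N atoms (remember two-letter symbols like Cl and Br are single atoms).
Nitrogen count: 1.

1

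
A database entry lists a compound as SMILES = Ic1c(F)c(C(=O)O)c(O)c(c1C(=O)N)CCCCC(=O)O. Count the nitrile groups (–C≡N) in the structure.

0

Scan the SMILES for the nitrile motif — none present.
Groups that are present: 1 amide, 2 carboxylic acid, 1 hydroxyl.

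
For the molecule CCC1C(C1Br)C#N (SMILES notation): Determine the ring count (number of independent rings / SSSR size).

In SMILES, each pair of matching ring-closure digits denotes one ring-closing bond; the number of such bonds equals the number of independent rings.
Ring-closure bonds here: 1.

1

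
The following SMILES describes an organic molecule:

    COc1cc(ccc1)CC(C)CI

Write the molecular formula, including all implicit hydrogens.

Walk through each heavy atom and fill implicit hydrogens from standard valence (C 4, N 3, O 2, S 2, halogen 1); for lowercase aromatic atoms, an aromatic c carries 1 H when it has two neighbours and 0 H with three, and aromatic n carries 0 H:
  atom 1: C, bond orders sum to 1 (valence 4) → 3 H
  atom 2: O, bond orders sum to 2 (valence 2) → 0 H
  atom 3: aromatic c, 3 neighbours → 0 H
  atom 4: aromatic c, 2 neighbours → 1 H
  atom 5: aromatic c, 3 neighbours → 0 H
  atom 6: aromatic c, 2 neighbours → 1 H
  atom 7: aromatic c, 2 neighbours → 1 H
  atom 8: aromatic c, 2 neighbours → 1 H
  atom 9: C, bond orders sum to 2 (valence 4) → 2 H
  atom 10: C, bond orders sum to 3 (valence 4) → 1 H
  atom 11: C, bond orders sum to 1 (valence 4) → 3 H
  atom 12: C, bond orders sum to 2 (valence 4) → 2 H
  atom 13: I (halogen, monovalent) → 0 H
Totals → C:11, H:15, I:1, O:1.

C11H15IO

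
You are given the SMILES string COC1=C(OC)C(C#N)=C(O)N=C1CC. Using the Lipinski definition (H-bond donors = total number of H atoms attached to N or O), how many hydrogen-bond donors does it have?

1

Donors: find every N or O and count the H atoms it carries.
  atom 2 (O): bond orders sum to 2 → 0 H
  atom 5 (O): bond orders sum to 2 → 0 H
  atom 9 (N): bond orders sum to 3 → 0 H
  atom 11 (O): bond orders sum to 1 → 1 H
  atom 12 (N): bond orders sum to 3 → 0 H
Lipinski HBD = 1.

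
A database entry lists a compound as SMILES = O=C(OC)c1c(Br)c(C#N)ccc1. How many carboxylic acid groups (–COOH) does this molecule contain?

0

Scan the SMILES for the carboxylic acid motif — none present.
Groups that are present: 1 ester, 1 nitrile.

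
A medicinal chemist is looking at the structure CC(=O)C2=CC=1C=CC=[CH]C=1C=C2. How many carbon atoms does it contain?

Count every carbon token in the SMILES (each C, including those in ring-closure positions and inside branches).
Carbon count: 12.

12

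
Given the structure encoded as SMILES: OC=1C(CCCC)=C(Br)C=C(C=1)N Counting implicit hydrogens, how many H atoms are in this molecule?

14

Walk through each heavy atom and fill implicit hydrogens from standard valence (C 4, N 3, O 2, S 2, halogen 1):
  atom 1: O, bond orders sum to 1 (valence 2) → 1 H
  atom 2: C, bond orders sum to 4 (valence 4) → 0 H
  atom 3: C, bond orders sum to 4 (valence 4) → 0 H
  atom 4: C, bond orders sum to 2 (valence 4) → 2 H
  atom 5: C, bond orders sum to 2 (valence 4) → 2 H
  atom 6: C, bond orders sum to 2 (valence 4) → 2 H
  atom 7: C, bond orders sum to 1 (valence 4) → 3 H
  atom 8: C, bond orders sum to 4 (valence 4) → 0 H
  atom 9: Br (halogen, monovalent) → 0 H
  atom 10: C, bond orders sum to 3 (valence 4) → 1 H
  atom 11: C, bond orders sum to 4 (valence 4) → 0 H
  atom 12: C, bond orders sum to 3 (valence 4) → 1 H
  atom 13: N, bond orders sum to 1 (valence 3) → 2 H
Total hydrogens: 14.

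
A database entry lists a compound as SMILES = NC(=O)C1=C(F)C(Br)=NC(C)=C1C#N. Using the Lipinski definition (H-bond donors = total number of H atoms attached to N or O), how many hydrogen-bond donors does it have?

2

Donors: find every N or O and count the H atoms it carries.
  atom 1 (N): bond orders sum to 1 → 2 H
  atom 3 (O): bond orders sum to 2 → 0 H
  atom 9 (N): bond orders sum to 3 → 0 H
  atom 14 (N): bond orders sum to 3 → 0 H
Lipinski HBD = 2.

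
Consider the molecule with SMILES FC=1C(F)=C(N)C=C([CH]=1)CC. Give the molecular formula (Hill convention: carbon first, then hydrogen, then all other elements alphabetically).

C8H9F2N

Walk through each heavy atom and fill implicit hydrogens from standard valence (C 4, N 3, O 2, S 2, halogen 1):
  atom 1: F (halogen, monovalent) → 0 H
  atom 2: C, bond orders sum to 4 (valence 4) → 0 H
  atom 3: C, bond orders sum to 4 (valence 4) → 0 H
  atom 4: F (halogen, monovalent) → 0 H
  atom 5: C, bond orders sum to 4 (valence 4) → 0 H
  atom 6: N, bond orders sum to 1 (valence 3) → 2 H
  atom 7: C, bond orders sum to 3 (valence 4) → 1 H
  atom 8: C, bond orders sum to 4 (valence 4) → 0 H
  atom 9: C with explicit H count 1
  atom 10: C, bond orders sum to 2 (valence 4) → 2 H
  atom 11: C, bond orders sum to 1 (valence 4) → 3 H
Totals → C:8, H:9, F:2, N:1.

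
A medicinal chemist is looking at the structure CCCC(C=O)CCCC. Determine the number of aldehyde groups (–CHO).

1

The aldehyde motif appears at heavy-atom position 5 in the SMILES.
Aldehyde count: 1.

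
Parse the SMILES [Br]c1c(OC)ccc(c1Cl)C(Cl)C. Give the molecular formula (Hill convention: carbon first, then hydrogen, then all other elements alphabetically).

C9H9BrCl2O

Walk through each heavy atom and fill implicit hydrogens from standard valence (C 4, N 3, O 2, S 2, halogen 1); for lowercase aromatic atoms, an aromatic c carries 1 H when it has two neighbours and 0 H with three, and aromatic n carries 0 H:
  atom 1: Br with explicit H count 0
  atom 2: aromatic c, 3 neighbours → 0 H
  atom 3: aromatic c, 3 neighbours → 0 H
  atom 4: O, bond orders sum to 2 (valence 2) → 0 H
  atom 5: C, bond orders sum to 1 (valence 4) → 3 H
  atom 6: aromatic c, 2 neighbours → 1 H
  atom 7: aromatic c, 2 neighbours → 1 H
  atom 8: aromatic c, 3 neighbours → 0 H
  atom 9: aromatic c, 3 neighbours → 0 H
  atom 10: Cl (halogen, monovalent) → 0 H
  atom 11: C, bond orders sum to 3 (valence 4) → 1 H
  atom 12: Cl (halogen, monovalent) → 0 H
  atom 13: C, bond orders sum to 1 (valence 4) → 3 H
Totals → C:9, H:9, Br:1, Cl:2, O:1.
In Hill order: C9H9BrCl2O.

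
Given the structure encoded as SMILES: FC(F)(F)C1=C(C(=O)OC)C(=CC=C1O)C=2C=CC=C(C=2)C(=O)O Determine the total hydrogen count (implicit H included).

11

Walk through each heavy atom and fill implicit hydrogens from standard valence (C 4, N 3, O 2, S 2, halogen 1):
  atom 1: F (halogen, monovalent) → 0 H
  atom 2: C, bond orders sum to 4 (valence 4) → 0 H
  atom 3: F (halogen, monovalent) → 0 H
  atom 4: F (halogen, monovalent) → 0 H
  atom 5: C, bond orders sum to 4 (valence 4) → 0 H
  atom 6: C, bond orders sum to 4 (valence 4) → 0 H
  atom 7: C, bond orders sum to 4 (valence 4) → 0 H
  atom 8: O, bond orders sum to 2 (valence 2) → 0 H
  atom 9: O, bond orders sum to 2 (valence 2) → 0 H
  atom 10: C, bond orders sum to 1 (valence 4) → 3 H
  atom 11: C, bond orders sum to 4 (valence 4) → 0 H
  atom 12: C, bond orders sum to 3 (valence 4) → 1 H
  atom 13: C, bond orders sum to 3 (valence 4) → 1 H
  atom 14: C, bond orders sum to 4 (valence 4) → 0 H
  atom 15: O, bond orders sum to 1 (valence 2) → 1 H
  atom 16: C, bond orders sum to 4 (valence 4) → 0 H
  atom 17: C, bond orders sum to 3 (valence 4) → 1 H
  atom 18: C, bond orders sum to 3 (valence 4) → 1 H
  atom 19: C, bond orders sum to 3 (valence 4) → 1 H
  atom 20: C, bond orders sum to 4 (valence 4) → 0 H
  atom 21: C, bond orders sum to 3 (valence 4) → 1 H
  atom 22: C, bond orders sum to 4 (valence 4) → 0 H
  atom 23: O, bond orders sum to 2 (valence 2) → 0 H
  atom 24: O, bond orders sum to 1 (valence 2) → 1 H
Total hydrogens: 11.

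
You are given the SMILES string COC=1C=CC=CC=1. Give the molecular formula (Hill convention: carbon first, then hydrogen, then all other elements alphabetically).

Walk through each heavy atom and fill implicit hydrogens from standard valence (C 4, N 3, O 2, S 2, halogen 1):
  atom 1: C, bond orders sum to 1 (valence 4) → 3 H
  atom 2: O, bond orders sum to 2 (valence 2) → 0 H
  atom 3: C, bond orders sum to 4 (valence 4) → 0 H
  atom 4: C, bond orders sum to 3 (valence 4) → 1 H
  atom 5: C, bond orders sum to 3 (valence 4) → 1 H
  atom 6: C, bond orders sum to 3 (valence 4) → 1 H
  atom 7: C, bond orders sum to 3 (valence 4) → 1 H
  atom 8: C, bond orders sum to 3 (valence 4) → 1 H
Totals → C:7, H:8, O:1.

C7H8O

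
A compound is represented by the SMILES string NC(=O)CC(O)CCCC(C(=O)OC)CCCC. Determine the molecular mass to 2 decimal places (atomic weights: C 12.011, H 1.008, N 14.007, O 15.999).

First, the molecular formula is C13H25NO4 (counting implicit H from valence).
  C: 13 × 12.011 = 156.143
  H: 25 × 1.008 = 25.200
  N: 1 × 14.007 = 14.007
  O: 4 × 15.999 = 63.996
Sum: 13×12.011 + 25×1.008 + 1×14.007 + 4×15.999 = 259.346 → 259.35 g/mol.

259.35 g/mol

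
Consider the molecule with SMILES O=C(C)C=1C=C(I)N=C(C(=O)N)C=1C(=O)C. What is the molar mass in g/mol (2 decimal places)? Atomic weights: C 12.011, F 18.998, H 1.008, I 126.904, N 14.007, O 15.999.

332.10 g/mol

First, the molecular formula is C10H9IN2O3 (counting implicit H from valence).
  C: 10 × 12.011 = 120.110
  H: 9 × 1.008 = 9.072
  I: 1 × 126.904 = 126.904
  N: 2 × 14.007 = 28.014
  O: 3 × 15.999 = 47.997
Sum: 10×12.011 + 9×1.008 + 1×126.904 + 2×14.007 + 3×15.999 = 332.097 → 332.10 g/mol.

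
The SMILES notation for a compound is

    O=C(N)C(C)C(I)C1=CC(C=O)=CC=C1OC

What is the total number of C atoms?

12

Count every carbon token in the SMILES (each C, including those in ring-closure positions and inside branches).
Carbon count: 12.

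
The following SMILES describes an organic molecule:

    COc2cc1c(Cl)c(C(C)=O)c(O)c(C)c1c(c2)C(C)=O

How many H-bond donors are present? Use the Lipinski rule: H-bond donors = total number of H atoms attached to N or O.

1

Donors: find every N or O and count the H atoms it carries.
  atom 2 (O): bond orders sum to 2 → 0 H
  atom 11 (O): bond orders sum to 2 → 0 H
  atom 13 (O): bond orders sum to 1 → 1 H
  atom 21 (O): bond orders sum to 2 → 0 H
Lipinski HBD = 1.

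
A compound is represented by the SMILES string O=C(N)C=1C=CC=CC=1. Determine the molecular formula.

C7H7NO

Walk through each heavy atom and fill implicit hydrogens from standard valence (C 4, N 3, O 2, S 2, halogen 1):
  atom 1: O, bond orders sum to 2 (valence 2) → 0 H
  atom 2: C, bond orders sum to 4 (valence 4) → 0 H
  atom 3: N, bond orders sum to 1 (valence 3) → 2 H
  atom 4: C, bond orders sum to 4 (valence 4) → 0 H
  atom 5: C, bond orders sum to 3 (valence 4) → 1 H
  atom 6: C, bond orders sum to 3 (valence 4) → 1 H
  atom 7: C, bond orders sum to 3 (valence 4) → 1 H
  atom 8: C, bond orders sum to 3 (valence 4) → 1 H
  atom 9: C, bond orders sum to 3 (valence 4) → 1 H
Totals → C:7, H:7, N:1, O:1.
In Hill order: C7H7NO.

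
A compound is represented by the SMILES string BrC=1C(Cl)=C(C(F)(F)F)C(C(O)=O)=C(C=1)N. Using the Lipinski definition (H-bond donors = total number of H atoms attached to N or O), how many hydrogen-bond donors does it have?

3

Donors: find every N or O and count the H atoms it carries.
  atom 12 (O): bond orders sum to 1 → 1 H
  atom 13 (O): bond orders sum to 2 → 0 H
  atom 16 (N): bond orders sum to 1 → 2 H
Lipinski HBD = 3.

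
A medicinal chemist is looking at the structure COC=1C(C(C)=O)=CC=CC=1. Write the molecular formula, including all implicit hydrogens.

C9H10O2

Walk through each heavy atom and fill implicit hydrogens from standard valence (C 4, N 3, O 2, S 2, halogen 1):
  atom 1: C, bond orders sum to 1 (valence 4) → 3 H
  atom 2: O, bond orders sum to 2 (valence 2) → 0 H
  atom 3: C, bond orders sum to 4 (valence 4) → 0 H
  atom 4: C, bond orders sum to 4 (valence 4) → 0 H
  atom 5: C, bond orders sum to 4 (valence 4) → 0 H
  atom 6: C, bond orders sum to 1 (valence 4) → 3 H
  atom 7: O, bond orders sum to 2 (valence 2) → 0 H
  atom 8: C, bond orders sum to 3 (valence 4) → 1 H
  atom 9: C, bond orders sum to 3 (valence 4) → 1 H
  atom 10: C, bond orders sum to 3 (valence 4) → 1 H
  atom 11: C, bond orders sum to 3 (valence 4) → 1 H
Totals → C:9, H:10, O:2.
In Hill order: C9H10O2.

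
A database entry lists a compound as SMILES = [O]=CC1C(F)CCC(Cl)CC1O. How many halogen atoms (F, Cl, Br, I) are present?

Halogen atoms appear at heavy-atom positions 5, 9 (1×Cl, 1×F).
Other groups present: 1 aldehyde, 1 hydroxyl.
Halogen count: 2.

2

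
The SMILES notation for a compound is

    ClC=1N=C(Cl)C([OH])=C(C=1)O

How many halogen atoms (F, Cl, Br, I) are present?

2

Halogen atoms appear at heavy-atom positions 1, 5 (2×Cl).
Other groups present: 2 hydroxyl.
Halogen count: 2.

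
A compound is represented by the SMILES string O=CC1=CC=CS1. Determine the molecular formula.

Walk through each heavy atom and fill implicit hydrogens from standard valence (C 4, N 3, O 2, S 2, halogen 1):
  atom 1: O, bond orders sum to 2 (valence 2) → 0 H
  atom 2: C, bond orders sum to 3 (valence 4) → 1 H
  atom 3: C, bond orders sum to 4 (valence 4) → 0 H
  atom 4: C, bond orders sum to 3 (valence 4) → 1 H
  atom 5: C, bond orders sum to 3 (valence 4) → 1 H
  atom 6: C, bond orders sum to 3 (valence 4) → 1 H
  atom 7: S, bond orders sum to 2 (valence 2) → 0 H
Totals → C:5, H:4, O:1, S:1.

C5H4OS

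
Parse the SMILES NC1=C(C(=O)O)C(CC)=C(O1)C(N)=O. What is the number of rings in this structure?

In SMILES, each pair of matching ring-closure digits denotes one ring-closing bond; the number of such bonds equals the number of independent rings.
Ring-closure bonds here: 1.

1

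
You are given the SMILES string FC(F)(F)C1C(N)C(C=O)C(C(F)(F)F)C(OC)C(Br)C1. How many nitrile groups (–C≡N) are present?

0

Scan the SMILES for the nitrile motif — none present.
Groups that are present: 1 aldehyde, 1 ether, 1 primary amine.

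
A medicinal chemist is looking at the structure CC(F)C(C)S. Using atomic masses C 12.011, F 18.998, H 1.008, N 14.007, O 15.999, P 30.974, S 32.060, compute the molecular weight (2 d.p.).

108.17 g/mol

First, the molecular formula is C4H9FS (counting implicit H from valence).
  C: 4 × 12.011 = 48.044
  F: 1 × 18.998 = 18.998
  H: 9 × 1.008 = 9.072
  S: 1 × 32.060 = 32.060
Sum: 4×12.011 + 1×18.998 + 9×1.008 + 1×32.060 = 108.174 → 108.17 g/mol.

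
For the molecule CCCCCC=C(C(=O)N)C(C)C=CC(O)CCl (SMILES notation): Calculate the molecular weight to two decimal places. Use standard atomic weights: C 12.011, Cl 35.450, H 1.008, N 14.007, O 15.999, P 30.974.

273.80 g/mol

First, the molecular formula is C14H24ClNO2 (counting implicit H from valence).
  C: 14 × 12.011 = 168.154
  Cl: 1 × 35.450 = 35.450
  H: 24 × 1.008 = 24.192
  N: 1 × 14.007 = 14.007
  O: 2 × 15.999 = 31.998
Sum: 14×12.011 + 1×35.450 + 24×1.008 + 1×14.007 + 2×15.999 = 273.801 → 273.80 g/mol.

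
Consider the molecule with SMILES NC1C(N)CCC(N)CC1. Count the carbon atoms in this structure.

7

Count every carbon token in the SMILES (each C, including those in ring-closure positions and inside branches).
Carbon count: 7.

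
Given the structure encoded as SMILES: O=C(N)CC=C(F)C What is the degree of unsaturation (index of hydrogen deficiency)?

2

Molecular formula: C5H8FNO.
DoU = (2C + 2 + N − H − X) / 2, where X is the halogen count and O/S are ignored.
    = (2·5 + 2 + 1 − 8 − 1) / 2 = 4 / 2 = 2.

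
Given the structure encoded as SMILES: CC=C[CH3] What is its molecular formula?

Walk through each heavy atom and fill implicit hydrogens from standard valence (C 4, N 3, O 2, S 2, halogen 1):
  atom 1: C, bond orders sum to 1 (valence 4) → 3 H
  atom 2: C, bond orders sum to 3 (valence 4) → 1 H
  atom 3: C, bond orders sum to 3 (valence 4) → 1 H
  atom 4: C with explicit H count 3
Totals → C:4, H:8.

C4H8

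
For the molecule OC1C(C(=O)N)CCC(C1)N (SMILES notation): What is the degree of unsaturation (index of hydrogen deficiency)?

Molecular formula: C7H14N2O2.
DoU = (2C + 2 + N − H − X) / 2, where X is the halogen count and O/S are ignored.
    = (2·7 + 2 + 2 − 14 − 0) / 2 = 4 / 2 = 2.

2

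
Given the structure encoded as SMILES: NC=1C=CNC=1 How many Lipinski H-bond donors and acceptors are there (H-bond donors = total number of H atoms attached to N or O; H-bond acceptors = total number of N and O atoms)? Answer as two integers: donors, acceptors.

Donors: find every N or O and count the H atoms it carries.
  atom 1 (N): bond orders sum to 1 → 2 H
  atom 5 (N): bond orders sum to 2 → 1 H
Lipinski HBD = 3.
Acceptors: N atoms = 2, O atoms = 0 → HBA = 2.

3, 2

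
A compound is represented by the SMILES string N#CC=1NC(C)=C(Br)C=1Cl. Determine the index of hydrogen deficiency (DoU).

5

Molecular formula: C6H4BrClN2.
DoU = (2C + 2 + N − H − X) / 2, where X is the halogen count and O/S are ignored.
    = (2·6 + 2 + 2 − 4 − 2) / 2 = 10 / 2 = 5.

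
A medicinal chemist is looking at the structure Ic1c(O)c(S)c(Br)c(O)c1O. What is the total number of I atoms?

1

Scan the SMILES for I atoms (remember two-letter symbols like Cl and Br are single atoms).
Iodine count: 1.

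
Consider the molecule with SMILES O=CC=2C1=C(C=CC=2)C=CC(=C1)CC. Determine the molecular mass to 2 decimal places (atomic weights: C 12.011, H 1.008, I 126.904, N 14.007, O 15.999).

First, the molecular formula is C13H12O (counting implicit H from valence).
  C: 13 × 12.011 = 156.143
  H: 12 × 1.008 = 12.096
  O: 1 × 15.999 = 15.999
Sum: 13×12.011 + 12×1.008 + 1×15.999 = 184.238 → 184.24 g/mol.

184.24 g/mol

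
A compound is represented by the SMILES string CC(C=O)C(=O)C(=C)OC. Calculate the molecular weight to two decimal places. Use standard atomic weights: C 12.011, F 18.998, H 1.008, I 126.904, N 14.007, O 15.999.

First, the molecular formula is C7H10O3 (counting implicit H from valence).
  C: 7 × 12.011 = 84.077
  H: 10 × 1.008 = 10.080
  O: 3 × 15.999 = 47.997
Sum: 7×12.011 + 10×1.008 + 3×15.999 = 142.154 → 142.15 g/mol.

142.15 g/mol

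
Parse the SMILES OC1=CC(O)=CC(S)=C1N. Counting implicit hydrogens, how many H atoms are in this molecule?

7

Walk through each heavy atom and fill implicit hydrogens from standard valence (C 4, N 3, O 2, S 2, halogen 1):
  atom 1: O, bond orders sum to 1 (valence 2) → 1 H
  atom 2: C, bond orders sum to 4 (valence 4) → 0 H
  atom 3: C, bond orders sum to 3 (valence 4) → 1 H
  atom 4: C, bond orders sum to 4 (valence 4) → 0 H
  atom 5: O, bond orders sum to 1 (valence 2) → 1 H
  atom 6: C, bond orders sum to 3 (valence 4) → 1 H
  atom 7: C, bond orders sum to 4 (valence 4) → 0 H
  atom 8: S, bond orders sum to 1 (valence 2) → 1 H
  atom 9: C, bond orders sum to 4 (valence 4) → 0 H
  atom 10: N, bond orders sum to 1 (valence 3) → 2 H
Total hydrogens: 7.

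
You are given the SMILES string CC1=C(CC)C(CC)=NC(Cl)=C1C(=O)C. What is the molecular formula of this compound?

C12H16ClNO

Walk through each heavy atom and fill implicit hydrogens from standard valence (C 4, N 3, O 2, S 2, halogen 1):
  atom 1: C, bond orders sum to 1 (valence 4) → 3 H
  atom 2: C, bond orders sum to 4 (valence 4) → 0 H
  atom 3: C, bond orders sum to 4 (valence 4) → 0 H
  atom 4: C, bond orders sum to 2 (valence 4) → 2 H
  atom 5: C, bond orders sum to 1 (valence 4) → 3 H
  atom 6: C, bond orders sum to 4 (valence 4) → 0 H
  atom 7: C, bond orders sum to 2 (valence 4) → 2 H
  atom 8: C, bond orders sum to 1 (valence 4) → 3 H
  atom 9: N, bond orders sum to 3 (valence 3) → 0 H
  atom 10: C, bond orders sum to 4 (valence 4) → 0 H
  atom 11: Cl (halogen, monovalent) → 0 H
  atom 12: C, bond orders sum to 4 (valence 4) → 0 H
  atom 13: C, bond orders sum to 4 (valence 4) → 0 H
  atom 14: O, bond orders sum to 2 (valence 2) → 0 H
  atom 15: C, bond orders sum to 1 (valence 4) → 3 H
Totals → C:12, H:16, Cl:1, N:1, O:1.
In Hill order: C12H16ClNO.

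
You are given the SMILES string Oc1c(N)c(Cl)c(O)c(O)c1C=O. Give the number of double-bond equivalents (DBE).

5

Molecular formula: C7H6ClNO4.
DoU = (2C + 2 + N − H − X) / 2, where X is the halogen count and O/S are ignored.
    = (2·7 + 2 + 1 − 6 − 1) / 2 = 10 / 2 = 5.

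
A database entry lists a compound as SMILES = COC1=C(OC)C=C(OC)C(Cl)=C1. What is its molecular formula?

C9H11ClO3

Walk through each heavy atom and fill implicit hydrogens from standard valence (C 4, N 3, O 2, S 2, halogen 1):
  atom 1: C, bond orders sum to 1 (valence 4) → 3 H
  atom 2: O, bond orders sum to 2 (valence 2) → 0 H
  atom 3: C, bond orders sum to 4 (valence 4) → 0 H
  atom 4: C, bond orders sum to 4 (valence 4) → 0 H
  atom 5: O, bond orders sum to 2 (valence 2) → 0 H
  atom 6: C, bond orders sum to 1 (valence 4) → 3 H
  atom 7: C, bond orders sum to 3 (valence 4) → 1 H
  atom 8: C, bond orders sum to 4 (valence 4) → 0 H
  atom 9: O, bond orders sum to 2 (valence 2) → 0 H
  atom 10: C, bond orders sum to 1 (valence 4) → 3 H
  atom 11: C, bond orders sum to 4 (valence 4) → 0 H
  atom 12: Cl (halogen, monovalent) → 0 H
  atom 13: C, bond orders sum to 3 (valence 4) → 1 H
Totals → C:9, H:11, Cl:1, O:3.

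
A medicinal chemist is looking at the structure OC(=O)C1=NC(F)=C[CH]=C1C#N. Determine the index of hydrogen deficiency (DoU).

Degree of unsaturation = (number of rings) + (number of π bonds).
Ring closures in the SMILES: 1.
π bonds: 4 double bonds (each 1 DoU), 1 triple bond (each 2 DoU) → 6 DoU from unsaturation.
Total DoU = 1 + 6 = 7.

7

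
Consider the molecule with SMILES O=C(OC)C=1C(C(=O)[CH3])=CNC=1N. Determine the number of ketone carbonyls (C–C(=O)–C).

The ketone motif appears at heavy-atom position 7 in the SMILES.
Other groups present: 1 ester, 1 primary amine.
Ketone count: 1.

1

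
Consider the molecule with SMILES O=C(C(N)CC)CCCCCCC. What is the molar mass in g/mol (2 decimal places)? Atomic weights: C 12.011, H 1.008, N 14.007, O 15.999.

First, the molecular formula is C11H23NO (counting implicit H from valence).
  C: 11 × 12.011 = 132.121
  H: 23 × 1.008 = 23.184
  N: 1 × 14.007 = 14.007
  O: 1 × 15.999 = 15.999
Sum: 11×12.011 + 23×1.008 + 1×14.007 + 1×15.999 = 185.311 → 185.31 g/mol.

185.31 g/mol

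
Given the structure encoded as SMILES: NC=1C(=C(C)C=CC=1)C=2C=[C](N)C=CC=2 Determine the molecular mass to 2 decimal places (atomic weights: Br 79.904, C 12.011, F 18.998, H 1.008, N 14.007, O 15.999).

First, the molecular formula is C13H14N2 (counting implicit H from valence).
  C: 13 × 12.011 = 156.143
  H: 14 × 1.008 = 14.112
  N: 2 × 14.007 = 28.014
Sum: 13×12.011 + 14×1.008 + 2×14.007 = 198.269 → 198.27 g/mol.

198.27 g/mol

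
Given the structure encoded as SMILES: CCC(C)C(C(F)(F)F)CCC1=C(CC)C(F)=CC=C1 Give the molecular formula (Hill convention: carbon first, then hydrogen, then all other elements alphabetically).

Walk through each heavy atom and fill implicit hydrogens from standard valence (C 4, N 3, O 2, S 2, halogen 1):
  atom 1: C, bond orders sum to 1 (valence 4) → 3 H
  atom 2: C, bond orders sum to 2 (valence 4) → 2 H
  atom 3: C, bond orders sum to 3 (valence 4) → 1 H
  atom 4: C, bond orders sum to 1 (valence 4) → 3 H
  atom 5: C, bond orders sum to 3 (valence 4) → 1 H
  atom 6: C, bond orders sum to 4 (valence 4) → 0 H
  atom 7: F (halogen, monovalent) → 0 H
  atom 8: F (halogen, monovalent) → 0 H
  atom 9: F (halogen, monovalent) → 0 H
  atom 10: C, bond orders sum to 2 (valence 4) → 2 H
  atom 11: C, bond orders sum to 2 (valence 4) → 2 H
  atom 12: C, bond orders sum to 4 (valence 4) → 0 H
  atom 13: C, bond orders sum to 4 (valence 4) → 0 H
  atom 14: C, bond orders sum to 2 (valence 4) → 2 H
  atom 15: C, bond orders sum to 1 (valence 4) → 3 H
  atom 16: C, bond orders sum to 4 (valence 4) → 0 H
  atom 17: F (halogen, monovalent) → 0 H
  atom 18: C, bond orders sum to 3 (valence 4) → 1 H
  atom 19: C, bond orders sum to 3 (valence 4) → 1 H
  atom 20: C, bond orders sum to 3 (valence 4) → 1 H
Totals → C:16, H:22, F:4.

C16H22F4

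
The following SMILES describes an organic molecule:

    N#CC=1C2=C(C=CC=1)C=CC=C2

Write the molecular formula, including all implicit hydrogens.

Walk through each heavy atom and fill implicit hydrogens from standard valence (C 4, N 3, O 2, S 2, halogen 1):
  atom 1: N, bond orders sum to 3 (valence 3) → 0 H
  atom 2: C, bond orders sum to 4 (valence 4) → 0 H
  atom 3: C, bond orders sum to 4 (valence 4) → 0 H
  atom 4: C, bond orders sum to 4 (valence 4) → 0 H
  atom 5: C, bond orders sum to 4 (valence 4) → 0 H
  atom 6: C, bond orders sum to 3 (valence 4) → 1 H
  atom 7: C, bond orders sum to 3 (valence 4) → 1 H
  atom 8: C, bond orders sum to 3 (valence 4) → 1 H
  atom 9: C, bond orders sum to 3 (valence 4) → 1 H
  atom 10: C, bond orders sum to 3 (valence 4) → 1 H
  atom 11: C, bond orders sum to 3 (valence 4) → 1 H
  atom 12: C, bond orders sum to 3 (valence 4) → 1 H
Totals → C:11, H:7, N:1.
In Hill order: C11H7N.

C11H7N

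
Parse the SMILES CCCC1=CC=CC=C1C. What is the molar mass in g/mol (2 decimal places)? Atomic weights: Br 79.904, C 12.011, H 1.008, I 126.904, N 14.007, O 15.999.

First, the molecular formula is C10H14 (counting implicit H from valence).
  C: 10 × 12.011 = 120.110
  H: 14 × 1.008 = 14.112
Sum: 10×12.011 + 14×1.008 = 134.222 → 134.22 g/mol.

134.22 g/mol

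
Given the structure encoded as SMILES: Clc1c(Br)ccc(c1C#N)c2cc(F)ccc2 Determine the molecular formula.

C13H6BrClFN

Walk through each heavy atom and fill implicit hydrogens from standard valence (C 4, N 3, O 2, S 2, halogen 1); for lowercase aromatic atoms, an aromatic c carries 1 H when it has two neighbours and 0 H with three, and aromatic n carries 0 H:
  atom 1: Cl (halogen, monovalent) → 0 H
  atom 2: aromatic c, 3 neighbours → 0 H
  atom 3: aromatic c, 3 neighbours → 0 H
  atom 4: Br (halogen, monovalent) → 0 H
  atom 5: aromatic c, 2 neighbours → 1 H
  atom 6: aromatic c, 2 neighbours → 1 H
  atom 7: aromatic c, 3 neighbours → 0 H
  atom 8: aromatic c, 3 neighbours → 0 H
  atom 9: C, bond orders sum to 4 (valence 4) → 0 H
  atom 10: N, bond orders sum to 3 (valence 3) → 0 H
  atom 11: aromatic c, 3 neighbours → 0 H
  atom 12: aromatic c, 2 neighbours → 1 H
  atom 13: aromatic c, 3 neighbours → 0 H
  atom 14: F (halogen, monovalent) → 0 H
  atom 15: aromatic c, 2 neighbours → 1 H
  atom 16: aromatic c, 2 neighbours → 1 H
  atom 17: aromatic c, 2 neighbours → 1 H
Totals → C:13, H:6, Br:1, Cl:1, F:1, N:1.
In Hill order: C13H6BrClFN.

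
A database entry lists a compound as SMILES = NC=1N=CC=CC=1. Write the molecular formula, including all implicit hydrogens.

C5H6N2

Walk through each heavy atom and fill implicit hydrogens from standard valence (C 4, N 3, O 2, S 2, halogen 1):
  atom 1: N, bond orders sum to 1 (valence 3) → 2 H
  atom 2: C, bond orders sum to 4 (valence 4) → 0 H
  atom 3: N, bond orders sum to 3 (valence 3) → 0 H
  atom 4: C, bond orders sum to 3 (valence 4) → 1 H
  atom 5: C, bond orders sum to 3 (valence 4) → 1 H
  atom 6: C, bond orders sum to 3 (valence 4) → 1 H
  atom 7: C, bond orders sum to 3 (valence 4) → 1 H
Totals → C:5, H:6, N:2.
In Hill order: C5H6N2.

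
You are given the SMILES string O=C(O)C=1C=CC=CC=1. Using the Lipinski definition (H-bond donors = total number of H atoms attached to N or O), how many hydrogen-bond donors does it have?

Donors: find every N or O and count the H atoms it carries.
  atom 1 (O): bond orders sum to 2 → 0 H
  atom 3 (O): bond orders sum to 1 → 1 H
Lipinski HBD = 1.

1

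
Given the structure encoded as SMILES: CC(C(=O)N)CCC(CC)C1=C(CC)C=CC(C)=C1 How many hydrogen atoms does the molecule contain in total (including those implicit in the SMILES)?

27

Walk through each heavy atom and fill implicit hydrogens from standard valence (C 4, N 3, O 2, S 2, halogen 1):
  atom 1: C, bond orders sum to 1 (valence 4) → 3 H
  atom 2: C, bond orders sum to 3 (valence 4) → 1 H
  atom 3: C, bond orders sum to 4 (valence 4) → 0 H
  atom 4: O, bond orders sum to 2 (valence 2) → 0 H
  atom 5: N, bond orders sum to 1 (valence 3) → 2 H
  atom 6: C, bond orders sum to 2 (valence 4) → 2 H
  atom 7: C, bond orders sum to 2 (valence 4) → 2 H
  atom 8: C, bond orders sum to 3 (valence 4) → 1 H
  atom 9: C, bond orders sum to 2 (valence 4) → 2 H
  atom 10: C, bond orders sum to 1 (valence 4) → 3 H
  atom 11: C, bond orders sum to 4 (valence 4) → 0 H
  atom 12: C, bond orders sum to 4 (valence 4) → 0 H
  atom 13: C, bond orders sum to 2 (valence 4) → 2 H
  atom 14: C, bond orders sum to 1 (valence 4) → 3 H
  atom 15: C, bond orders sum to 3 (valence 4) → 1 H
  atom 16: C, bond orders sum to 3 (valence 4) → 1 H
  atom 17: C, bond orders sum to 4 (valence 4) → 0 H
  atom 18: C, bond orders sum to 1 (valence 4) → 3 H
  atom 19: C, bond orders sum to 3 (valence 4) → 1 H
Total hydrogens: 27.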